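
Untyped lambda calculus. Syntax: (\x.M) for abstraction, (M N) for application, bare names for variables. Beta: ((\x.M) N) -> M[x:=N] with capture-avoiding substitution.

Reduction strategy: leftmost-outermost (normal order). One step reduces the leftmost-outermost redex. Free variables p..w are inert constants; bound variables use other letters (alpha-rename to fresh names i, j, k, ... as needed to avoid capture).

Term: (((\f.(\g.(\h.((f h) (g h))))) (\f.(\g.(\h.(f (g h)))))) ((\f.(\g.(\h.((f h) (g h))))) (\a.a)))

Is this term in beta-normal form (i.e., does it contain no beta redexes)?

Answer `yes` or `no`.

Answer: no

Derivation:
Term: (((\f.(\g.(\h.((f h) (g h))))) (\f.(\g.(\h.(f (g h)))))) ((\f.(\g.(\h.((f h) (g h))))) (\a.a)))
Found 2 beta redex(es).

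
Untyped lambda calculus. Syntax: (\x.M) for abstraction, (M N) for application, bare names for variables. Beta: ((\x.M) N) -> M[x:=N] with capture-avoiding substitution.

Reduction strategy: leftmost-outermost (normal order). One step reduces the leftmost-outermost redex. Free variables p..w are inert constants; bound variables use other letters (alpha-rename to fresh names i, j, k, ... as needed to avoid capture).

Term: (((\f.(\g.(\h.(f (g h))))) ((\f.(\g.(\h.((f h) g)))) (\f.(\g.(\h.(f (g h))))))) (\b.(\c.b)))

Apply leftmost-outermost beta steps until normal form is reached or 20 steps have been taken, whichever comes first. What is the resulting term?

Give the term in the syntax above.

Step 0: (((\f.(\g.(\h.(f (g h))))) ((\f.(\g.(\h.((f h) g)))) (\f.(\g.(\h.(f (g h))))))) (\b.(\c.b)))
Step 1: ((\g.(\h.(((\f.(\g.(\h.((f h) g)))) (\f.(\g.(\h.(f (g h)))))) (g h)))) (\b.(\c.b)))
Step 2: (\h.(((\f.(\g.(\h.((f h) g)))) (\f.(\g.(\h.(f (g h)))))) ((\b.(\c.b)) h)))
Step 3: (\h.((\g.(\h.(((\f.(\g.(\h.(f (g h))))) h) g))) ((\b.(\c.b)) h)))
Step 4: (\h.(\i.(((\f.(\g.(\h.(f (g h))))) i) ((\b.(\c.b)) h))))
Step 5: (\h.(\i.((\g.(\h.(i (g h)))) ((\b.(\c.b)) h))))
Step 6: (\h.(\i.(\j.(i (((\b.(\c.b)) h) j)))))
Step 7: (\h.(\i.(\j.(i ((\c.h) j)))))
Step 8: (\h.(\i.(\j.(i h))))

Answer: (\h.(\i.(\j.(i h))))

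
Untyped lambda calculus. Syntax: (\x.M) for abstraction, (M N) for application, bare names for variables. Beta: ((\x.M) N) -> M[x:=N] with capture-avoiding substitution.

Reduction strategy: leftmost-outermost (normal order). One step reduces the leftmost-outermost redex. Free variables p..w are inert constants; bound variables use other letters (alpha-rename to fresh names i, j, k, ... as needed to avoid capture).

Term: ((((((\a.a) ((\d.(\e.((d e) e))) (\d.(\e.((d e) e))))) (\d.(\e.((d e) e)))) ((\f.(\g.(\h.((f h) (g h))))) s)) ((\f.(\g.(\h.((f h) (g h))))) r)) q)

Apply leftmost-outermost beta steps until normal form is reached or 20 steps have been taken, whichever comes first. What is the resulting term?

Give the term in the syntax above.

Answer: (((((\e.(((\d.(\e.((d e) e))) e) e)) (\d.(\e.((d e) e)))) ((\f.(\g.(\h.((f h) (g h))))) s)) ((\f.(\g.(\h.((f h) (g h))))) r)) q)

Derivation:
Step 0: ((((((\a.a) ((\d.(\e.((d e) e))) (\d.(\e.((d e) e))))) (\d.(\e.((d e) e)))) ((\f.(\g.(\h.((f h) (g h))))) s)) ((\f.(\g.(\h.((f h) (g h))))) r)) q)
Step 1: ((((((\d.(\e.((d e) e))) (\d.(\e.((d e) e)))) (\d.(\e.((d e) e)))) ((\f.(\g.(\h.((f h) (g h))))) s)) ((\f.(\g.(\h.((f h) (g h))))) r)) q)
Step 2: (((((\e.(((\d.(\e.((d e) e))) e) e)) (\d.(\e.((d e) e)))) ((\f.(\g.(\h.((f h) (g h))))) s)) ((\f.(\g.(\h.((f h) (g h))))) r)) q)
Step 3: ((((((\d.(\e.((d e) e))) (\d.(\e.((d e) e)))) (\d.(\e.((d e) e)))) ((\f.(\g.(\h.((f h) (g h))))) s)) ((\f.(\g.(\h.((f h) (g h))))) r)) q)
Step 4: (((((\e.(((\d.(\e.((d e) e))) e) e)) (\d.(\e.((d e) e)))) ((\f.(\g.(\h.((f h) (g h))))) s)) ((\f.(\g.(\h.((f h) (g h))))) r)) q)
Step 5: ((((((\d.(\e.((d e) e))) (\d.(\e.((d e) e)))) (\d.(\e.((d e) e)))) ((\f.(\g.(\h.((f h) (g h))))) s)) ((\f.(\g.(\h.((f h) (g h))))) r)) q)
Step 6: (((((\e.(((\d.(\e.((d e) e))) e) e)) (\d.(\e.((d e) e)))) ((\f.(\g.(\h.((f h) (g h))))) s)) ((\f.(\g.(\h.((f h) (g h))))) r)) q)
Step 7: ((((((\d.(\e.((d e) e))) (\d.(\e.((d e) e)))) (\d.(\e.((d e) e)))) ((\f.(\g.(\h.((f h) (g h))))) s)) ((\f.(\g.(\h.((f h) (g h))))) r)) q)
Step 8: (((((\e.(((\d.(\e.((d e) e))) e) e)) (\d.(\e.((d e) e)))) ((\f.(\g.(\h.((f h) (g h))))) s)) ((\f.(\g.(\h.((f h) (g h))))) r)) q)
Step 9: ((((((\d.(\e.((d e) e))) (\d.(\e.((d e) e)))) (\d.(\e.((d e) e)))) ((\f.(\g.(\h.((f h) (g h))))) s)) ((\f.(\g.(\h.((f h) (g h))))) r)) q)
Step 10: (((((\e.(((\d.(\e.((d e) e))) e) e)) (\d.(\e.((d e) e)))) ((\f.(\g.(\h.((f h) (g h))))) s)) ((\f.(\g.(\h.((f h) (g h))))) r)) q)
Step 11: ((((((\d.(\e.((d e) e))) (\d.(\e.((d e) e)))) (\d.(\e.((d e) e)))) ((\f.(\g.(\h.((f h) (g h))))) s)) ((\f.(\g.(\h.((f h) (g h))))) r)) q)
Step 12: (((((\e.(((\d.(\e.((d e) e))) e) e)) (\d.(\e.((d e) e)))) ((\f.(\g.(\h.((f h) (g h))))) s)) ((\f.(\g.(\h.((f h) (g h))))) r)) q)
Step 13: ((((((\d.(\e.((d e) e))) (\d.(\e.((d e) e)))) (\d.(\e.((d e) e)))) ((\f.(\g.(\h.((f h) (g h))))) s)) ((\f.(\g.(\h.((f h) (g h))))) r)) q)
Step 14: (((((\e.(((\d.(\e.((d e) e))) e) e)) (\d.(\e.((d e) e)))) ((\f.(\g.(\h.((f h) (g h))))) s)) ((\f.(\g.(\h.((f h) (g h))))) r)) q)
Step 15: ((((((\d.(\e.((d e) e))) (\d.(\e.((d e) e)))) (\d.(\e.((d e) e)))) ((\f.(\g.(\h.((f h) (g h))))) s)) ((\f.(\g.(\h.((f h) (g h))))) r)) q)
Step 16: (((((\e.(((\d.(\e.((d e) e))) e) e)) (\d.(\e.((d e) e)))) ((\f.(\g.(\h.((f h) (g h))))) s)) ((\f.(\g.(\h.((f h) (g h))))) r)) q)
Step 17: ((((((\d.(\e.((d e) e))) (\d.(\e.((d e) e)))) (\d.(\e.((d e) e)))) ((\f.(\g.(\h.((f h) (g h))))) s)) ((\f.(\g.(\h.((f h) (g h))))) r)) q)
Step 18: (((((\e.(((\d.(\e.((d e) e))) e) e)) (\d.(\e.((d e) e)))) ((\f.(\g.(\h.((f h) (g h))))) s)) ((\f.(\g.(\h.((f h) (g h))))) r)) q)
Step 19: ((((((\d.(\e.((d e) e))) (\d.(\e.((d e) e)))) (\d.(\e.((d e) e)))) ((\f.(\g.(\h.((f h) (g h))))) s)) ((\f.(\g.(\h.((f h) (g h))))) r)) q)
Step 20: (((((\e.(((\d.(\e.((d e) e))) e) e)) (\d.(\e.((d e) e)))) ((\f.(\g.(\h.((f h) (g h))))) s)) ((\f.(\g.(\h.((f h) (g h))))) r)) q)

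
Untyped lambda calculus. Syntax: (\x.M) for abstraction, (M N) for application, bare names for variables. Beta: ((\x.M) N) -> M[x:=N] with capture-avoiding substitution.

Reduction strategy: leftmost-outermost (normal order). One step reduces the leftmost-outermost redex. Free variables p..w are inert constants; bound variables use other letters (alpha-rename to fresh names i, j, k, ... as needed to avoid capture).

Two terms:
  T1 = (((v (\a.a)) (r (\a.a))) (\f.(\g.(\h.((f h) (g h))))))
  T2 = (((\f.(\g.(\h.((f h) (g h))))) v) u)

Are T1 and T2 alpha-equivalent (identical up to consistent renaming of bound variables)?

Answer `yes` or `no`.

Term 1: (((v (\a.a)) (r (\a.a))) (\f.(\g.(\h.((f h) (g h))))))
Term 2: (((\f.(\g.(\h.((f h) (g h))))) v) u)
Alpha-equivalence: compare structure up to binder renaming.
Result: False

Answer: no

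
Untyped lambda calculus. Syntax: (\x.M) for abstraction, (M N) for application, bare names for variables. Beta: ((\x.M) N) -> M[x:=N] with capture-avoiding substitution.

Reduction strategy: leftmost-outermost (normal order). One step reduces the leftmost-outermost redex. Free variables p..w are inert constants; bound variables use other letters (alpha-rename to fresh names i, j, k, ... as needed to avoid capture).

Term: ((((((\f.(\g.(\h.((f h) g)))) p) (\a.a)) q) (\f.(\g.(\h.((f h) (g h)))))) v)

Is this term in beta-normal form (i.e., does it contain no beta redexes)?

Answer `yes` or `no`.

Term: ((((((\f.(\g.(\h.((f h) g)))) p) (\a.a)) q) (\f.(\g.(\h.((f h) (g h)))))) v)
Found 1 beta redex(es).

Answer: no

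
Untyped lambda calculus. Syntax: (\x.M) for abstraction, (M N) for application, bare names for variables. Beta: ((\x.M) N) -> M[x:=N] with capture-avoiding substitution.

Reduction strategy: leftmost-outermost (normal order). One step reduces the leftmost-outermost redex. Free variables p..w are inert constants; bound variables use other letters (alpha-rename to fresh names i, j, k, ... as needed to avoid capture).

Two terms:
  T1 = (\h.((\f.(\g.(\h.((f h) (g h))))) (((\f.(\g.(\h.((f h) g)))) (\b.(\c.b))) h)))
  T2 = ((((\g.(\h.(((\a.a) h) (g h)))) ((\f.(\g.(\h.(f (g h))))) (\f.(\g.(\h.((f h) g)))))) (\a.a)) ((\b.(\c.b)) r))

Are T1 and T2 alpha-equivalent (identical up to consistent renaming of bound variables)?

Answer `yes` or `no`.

Term 1: (\h.((\f.(\g.(\h.((f h) (g h))))) (((\f.(\g.(\h.((f h) g)))) (\b.(\c.b))) h)))
Term 2: ((((\g.(\h.(((\a.a) h) (g h)))) ((\f.(\g.(\h.(f (g h))))) (\f.(\g.(\h.((f h) g)))))) (\a.a)) ((\b.(\c.b)) r))
Alpha-equivalence: compare structure up to binder renaming.
Result: False

Answer: no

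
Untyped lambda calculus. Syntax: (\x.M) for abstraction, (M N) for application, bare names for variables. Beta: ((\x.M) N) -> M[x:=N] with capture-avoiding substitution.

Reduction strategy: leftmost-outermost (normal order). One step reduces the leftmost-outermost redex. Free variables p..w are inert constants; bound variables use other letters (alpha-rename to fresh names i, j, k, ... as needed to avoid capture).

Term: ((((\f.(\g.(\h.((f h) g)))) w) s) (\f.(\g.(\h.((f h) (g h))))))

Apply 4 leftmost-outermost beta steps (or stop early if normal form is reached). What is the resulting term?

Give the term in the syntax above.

Step 0: ((((\f.(\g.(\h.((f h) g)))) w) s) (\f.(\g.(\h.((f h) (g h))))))
Step 1: (((\g.(\h.((w h) g))) s) (\f.(\g.(\h.((f h) (g h))))))
Step 2: ((\h.((w h) s)) (\f.(\g.(\h.((f h) (g h))))))
Step 3: ((w (\f.(\g.(\h.((f h) (g h)))))) s)
Step 4: (normal form reached)

Answer: ((w (\f.(\g.(\h.((f h) (g h)))))) s)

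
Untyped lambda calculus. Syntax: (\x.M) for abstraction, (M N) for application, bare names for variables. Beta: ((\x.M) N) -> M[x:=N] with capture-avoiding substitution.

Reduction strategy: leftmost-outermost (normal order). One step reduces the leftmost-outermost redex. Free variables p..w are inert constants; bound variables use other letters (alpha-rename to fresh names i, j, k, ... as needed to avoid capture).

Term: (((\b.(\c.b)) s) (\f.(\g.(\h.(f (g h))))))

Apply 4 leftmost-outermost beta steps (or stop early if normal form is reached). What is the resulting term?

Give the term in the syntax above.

Step 0: (((\b.(\c.b)) s) (\f.(\g.(\h.(f (g h))))))
Step 1: ((\c.s) (\f.(\g.(\h.(f (g h))))))
Step 2: s
Step 3: (normal form reached)

Answer: s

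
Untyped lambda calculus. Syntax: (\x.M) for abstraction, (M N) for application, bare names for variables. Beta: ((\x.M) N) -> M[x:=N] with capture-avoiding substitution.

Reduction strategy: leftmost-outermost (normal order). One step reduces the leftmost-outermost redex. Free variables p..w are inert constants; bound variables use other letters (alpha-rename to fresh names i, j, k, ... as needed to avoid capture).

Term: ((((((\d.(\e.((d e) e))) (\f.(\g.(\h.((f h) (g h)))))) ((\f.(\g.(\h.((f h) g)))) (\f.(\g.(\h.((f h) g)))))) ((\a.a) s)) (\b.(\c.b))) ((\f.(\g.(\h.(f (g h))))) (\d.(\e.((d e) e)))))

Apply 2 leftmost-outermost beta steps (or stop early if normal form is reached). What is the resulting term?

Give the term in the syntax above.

Step 0: ((((((\d.(\e.((d e) e))) (\f.(\g.(\h.((f h) (g h)))))) ((\f.(\g.(\h.((f h) g)))) (\f.(\g.(\h.((f h) g)))))) ((\a.a) s)) (\b.(\c.b))) ((\f.(\g.(\h.(f (g h))))) (\d.(\e.((d e) e)))))
Step 1: (((((\e.(((\f.(\g.(\h.((f h) (g h))))) e) e)) ((\f.(\g.(\h.((f h) g)))) (\f.(\g.(\h.((f h) g)))))) ((\a.a) s)) (\b.(\c.b))) ((\f.(\g.(\h.(f (g h))))) (\d.(\e.((d e) e)))))
Step 2: ((((((\f.(\g.(\h.((f h) (g h))))) ((\f.(\g.(\h.((f h) g)))) (\f.(\g.(\h.((f h) g)))))) ((\f.(\g.(\h.((f h) g)))) (\f.(\g.(\h.((f h) g)))))) ((\a.a) s)) (\b.(\c.b))) ((\f.(\g.(\h.(f (g h))))) (\d.(\e.((d e) e)))))

Answer: ((((((\f.(\g.(\h.((f h) (g h))))) ((\f.(\g.(\h.((f h) g)))) (\f.(\g.(\h.((f h) g)))))) ((\f.(\g.(\h.((f h) g)))) (\f.(\g.(\h.((f h) g)))))) ((\a.a) s)) (\b.(\c.b))) ((\f.(\g.(\h.(f (g h))))) (\d.(\e.((d e) e)))))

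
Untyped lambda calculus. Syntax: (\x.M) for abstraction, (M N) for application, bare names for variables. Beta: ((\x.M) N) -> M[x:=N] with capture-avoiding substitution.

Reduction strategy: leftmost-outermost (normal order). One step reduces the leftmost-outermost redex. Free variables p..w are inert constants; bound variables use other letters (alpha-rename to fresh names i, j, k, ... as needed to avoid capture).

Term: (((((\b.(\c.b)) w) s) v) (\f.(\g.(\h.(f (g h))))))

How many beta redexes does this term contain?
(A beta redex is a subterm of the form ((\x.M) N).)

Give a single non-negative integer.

Answer: 1

Derivation:
Term: (((((\b.(\c.b)) w) s) v) (\f.(\g.(\h.(f (g h))))))
  Redex: ((\b.(\c.b)) w)
Total redexes: 1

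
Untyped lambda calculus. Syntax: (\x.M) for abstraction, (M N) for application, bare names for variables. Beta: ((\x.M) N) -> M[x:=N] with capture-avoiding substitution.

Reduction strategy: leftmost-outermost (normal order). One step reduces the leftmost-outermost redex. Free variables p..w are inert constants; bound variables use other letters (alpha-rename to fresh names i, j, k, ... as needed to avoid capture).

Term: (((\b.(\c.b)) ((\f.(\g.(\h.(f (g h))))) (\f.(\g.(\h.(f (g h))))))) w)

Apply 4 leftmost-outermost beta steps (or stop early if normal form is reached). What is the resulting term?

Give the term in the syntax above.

Step 0: (((\b.(\c.b)) ((\f.(\g.(\h.(f (g h))))) (\f.(\g.(\h.(f (g h))))))) w)
Step 1: ((\c.((\f.(\g.(\h.(f (g h))))) (\f.(\g.(\h.(f (g h))))))) w)
Step 2: ((\f.(\g.(\h.(f (g h))))) (\f.(\g.(\h.(f (g h))))))
Step 3: (\g.(\h.((\f.(\g.(\h.(f (g h))))) (g h))))
Step 4: (\g.(\h.(\i.(\j.((g h) (i j))))))

Answer: (\g.(\h.(\i.(\j.((g h) (i j))))))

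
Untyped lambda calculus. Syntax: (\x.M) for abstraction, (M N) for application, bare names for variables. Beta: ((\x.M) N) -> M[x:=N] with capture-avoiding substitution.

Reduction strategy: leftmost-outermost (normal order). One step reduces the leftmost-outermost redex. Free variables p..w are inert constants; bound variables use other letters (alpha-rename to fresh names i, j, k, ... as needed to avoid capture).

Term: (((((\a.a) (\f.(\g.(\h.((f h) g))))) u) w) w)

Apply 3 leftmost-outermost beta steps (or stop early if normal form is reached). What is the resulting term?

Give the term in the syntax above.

Step 0: (((((\a.a) (\f.(\g.(\h.((f h) g))))) u) w) w)
Step 1: ((((\f.(\g.(\h.((f h) g)))) u) w) w)
Step 2: (((\g.(\h.((u h) g))) w) w)
Step 3: ((\h.((u h) w)) w)

Answer: ((\h.((u h) w)) w)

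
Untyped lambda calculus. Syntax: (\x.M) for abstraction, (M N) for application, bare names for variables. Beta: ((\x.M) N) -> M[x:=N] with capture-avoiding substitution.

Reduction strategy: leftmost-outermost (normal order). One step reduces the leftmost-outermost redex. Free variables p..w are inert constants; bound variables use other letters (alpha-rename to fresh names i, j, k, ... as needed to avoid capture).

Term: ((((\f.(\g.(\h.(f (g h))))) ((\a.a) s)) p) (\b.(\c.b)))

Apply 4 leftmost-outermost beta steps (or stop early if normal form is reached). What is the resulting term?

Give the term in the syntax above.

Answer: (s (p (\b.(\c.b))))

Derivation:
Step 0: ((((\f.(\g.(\h.(f (g h))))) ((\a.a) s)) p) (\b.(\c.b)))
Step 1: (((\g.(\h.(((\a.a) s) (g h)))) p) (\b.(\c.b)))
Step 2: ((\h.(((\a.a) s) (p h))) (\b.(\c.b)))
Step 3: (((\a.a) s) (p (\b.(\c.b))))
Step 4: (s (p (\b.(\c.b))))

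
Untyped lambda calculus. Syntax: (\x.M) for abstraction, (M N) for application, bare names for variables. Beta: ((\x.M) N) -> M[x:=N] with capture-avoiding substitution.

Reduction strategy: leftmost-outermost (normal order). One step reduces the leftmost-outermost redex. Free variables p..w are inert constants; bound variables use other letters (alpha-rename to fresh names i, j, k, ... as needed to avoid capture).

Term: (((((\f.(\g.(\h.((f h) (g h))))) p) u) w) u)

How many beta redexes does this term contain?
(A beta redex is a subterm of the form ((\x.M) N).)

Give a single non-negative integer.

Answer: 1

Derivation:
Term: (((((\f.(\g.(\h.((f h) (g h))))) p) u) w) u)
  Redex: ((\f.(\g.(\h.((f h) (g h))))) p)
Total redexes: 1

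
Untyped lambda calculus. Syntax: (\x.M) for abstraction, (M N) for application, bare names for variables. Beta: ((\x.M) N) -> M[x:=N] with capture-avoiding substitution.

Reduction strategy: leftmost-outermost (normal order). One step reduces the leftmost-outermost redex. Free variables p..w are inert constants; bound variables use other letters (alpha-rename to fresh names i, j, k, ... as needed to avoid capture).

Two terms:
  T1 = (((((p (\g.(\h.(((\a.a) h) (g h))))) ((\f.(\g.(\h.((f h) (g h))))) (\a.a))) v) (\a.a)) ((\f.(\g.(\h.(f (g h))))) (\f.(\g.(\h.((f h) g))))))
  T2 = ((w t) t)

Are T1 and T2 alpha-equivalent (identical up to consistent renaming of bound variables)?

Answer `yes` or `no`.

Term 1: (((((p (\g.(\h.(((\a.a) h) (g h))))) ((\f.(\g.(\h.((f h) (g h))))) (\a.a))) v) (\a.a)) ((\f.(\g.(\h.(f (g h))))) (\f.(\g.(\h.((f h) g))))))
Term 2: ((w t) t)
Alpha-equivalence: compare structure up to binder renaming.
Result: False

Answer: no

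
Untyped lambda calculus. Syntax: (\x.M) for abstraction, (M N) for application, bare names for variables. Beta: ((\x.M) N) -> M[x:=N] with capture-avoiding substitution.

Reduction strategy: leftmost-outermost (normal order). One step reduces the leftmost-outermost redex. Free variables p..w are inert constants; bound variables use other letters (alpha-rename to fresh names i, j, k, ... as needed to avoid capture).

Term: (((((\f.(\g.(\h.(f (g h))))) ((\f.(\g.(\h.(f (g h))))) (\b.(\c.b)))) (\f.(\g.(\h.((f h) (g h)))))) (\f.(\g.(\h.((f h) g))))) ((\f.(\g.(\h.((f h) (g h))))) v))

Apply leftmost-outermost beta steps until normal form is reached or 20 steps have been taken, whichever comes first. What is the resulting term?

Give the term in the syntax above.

Step 0: (((((\f.(\g.(\h.(f (g h))))) ((\f.(\g.(\h.(f (g h))))) (\b.(\c.b)))) (\f.(\g.(\h.((f h) (g h)))))) (\f.(\g.(\h.((f h) g))))) ((\f.(\g.(\h.((f h) (g h))))) v))
Step 1: ((((\g.(\h.(((\f.(\g.(\h.(f (g h))))) (\b.(\c.b))) (g h)))) (\f.(\g.(\h.((f h) (g h)))))) (\f.(\g.(\h.((f h) g))))) ((\f.(\g.(\h.((f h) (g h))))) v))
Step 2: (((\h.(((\f.(\g.(\h.(f (g h))))) (\b.(\c.b))) ((\f.(\g.(\h.((f h) (g h))))) h))) (\f.(\g.(\h.((f h) g))))) ((\f.(\g.(\h.((f h) (g h))))) v))
Step 3: ((((\f.(\g.(\h.(f (g h))))) (\b.(\c.b))) ((\f.(\g.(\h.((f h) (g h))))) (\f.(\g.(\h.((f h) g)))))) ((\f.(\g.(\h.((f h) (g h))))) v))
Step 4: (((\g.(\h.((\b.(\c.b)) (g h)))) ((\f.(\g.(\h.((f h) (g h))))) (\f.(\g.(\h.((f h) g)))))) ((\f.(\g.(\h.((f h) (g h))))) v))
Step 5: ((\h.((\b.(\c.b)) (((\f.(\g.(\h.((f h) (g h))))) (\f.(\g.(\h.((f h) g))))) h))) ((\f.(\g.(\h.((f h) (g h))))) v))
Step 6: ((\b.(\c.b)) (((\f.(\g.(\h.((f h) (g h))))) (\f.(\g.(\h.((f h) g))))) ((\f.(\g.(\h.((f h) (g h))))) v)))
Step 7: (\c.(((\f.(\g.(\h.((f h) (g h))))) (\f.(\g.(\h.((f h) g))))) ((\f.(\g.(\h.((f h) (g h))))) v)))
Step 8: (\c.((\g.(\h.(((\f.(\g.(\h.((f h) g)))) h) (g h)))) ((\f.(\g.(\h.((f h) (g h))))) v)))
Step 9: (\c.(\h.(((\f.(\g.(\h.((f h) g)))) h) (((\f.(\g.(\h.((f h) (g h))))) v) h))))
Step 10: (\c.(\h.((\g.(\i.((h i) g))) (((\f.(\g.(\h.((f h) (g h))))) v) h))))
Step 11: (\c.(\h.(\i.((h i) (((\f.(\g.(\h.((f h) (g h))))) v) h)))))
Step 12: (\c.(\h.(\i.((h i) ((\g.(\h.((v h) (g h)))) h)))))
Step 13: (\c.(\h.(\i.((h i) (\i.((v i) (h i)))))))

Answer: (\c.(\h.(\i.((h i) (\i.((v i) (h i)))))))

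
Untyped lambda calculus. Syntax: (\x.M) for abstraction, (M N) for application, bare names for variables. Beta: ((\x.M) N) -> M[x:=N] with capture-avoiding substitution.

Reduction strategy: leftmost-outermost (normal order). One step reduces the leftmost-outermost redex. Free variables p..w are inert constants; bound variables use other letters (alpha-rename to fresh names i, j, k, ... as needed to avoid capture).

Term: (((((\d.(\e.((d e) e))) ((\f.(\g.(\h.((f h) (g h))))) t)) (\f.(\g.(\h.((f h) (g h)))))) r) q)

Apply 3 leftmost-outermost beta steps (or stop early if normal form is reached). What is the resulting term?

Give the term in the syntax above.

Step 0: (((((\d.(\e.((d e) e))) ((\f.(\g.(\h.((f h) (g h))))) t)) (\f.(\g.(\h.((f h) (g h)))))) r) q)
Step 1: ((((\e.((((\f.(\g.(\h.((f h) (g h))))) t) e) e)) (\f.(\g.(\h.((f h) (g h)))))) r) q)
Step 2: ((((((\f.(\g.(\h.((f h) (g h))))) t) (\f.(\g.(\h.((f h) (g h)))))) (\f.(\g.(\h.((f h) (g h)))))) r) q)
Step 3: (((((\g.(\h.((t h) (g h)))) (\f.(\g.(\h.((f h) (g h)))))) (\f.(\g.(\h.((f h) (g h)))))) r) q)

Answer: (((((\g.(\h.((t h) (g h)))) (\f.(\g.(\h.((f h) (g h)))))) (\f.(\g.(\h.((f h) (g h)))))) r) q)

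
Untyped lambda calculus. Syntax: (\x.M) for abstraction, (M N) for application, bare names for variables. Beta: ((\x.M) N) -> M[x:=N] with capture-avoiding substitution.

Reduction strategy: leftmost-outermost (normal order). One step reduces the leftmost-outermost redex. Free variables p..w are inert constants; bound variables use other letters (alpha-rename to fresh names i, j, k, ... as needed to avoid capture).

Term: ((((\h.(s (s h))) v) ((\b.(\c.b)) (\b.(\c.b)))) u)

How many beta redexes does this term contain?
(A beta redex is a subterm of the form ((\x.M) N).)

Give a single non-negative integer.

Term: ((((\h.(s (s h))) v) ((\b.(\c.b)) (\b.(\c.b)))) u)
  Redex: ((\h.(s (s h))) v)
  Redex: ((\b.(\c.b)) (\b.(\c.b)))
Total redexes: 2

Answer: 2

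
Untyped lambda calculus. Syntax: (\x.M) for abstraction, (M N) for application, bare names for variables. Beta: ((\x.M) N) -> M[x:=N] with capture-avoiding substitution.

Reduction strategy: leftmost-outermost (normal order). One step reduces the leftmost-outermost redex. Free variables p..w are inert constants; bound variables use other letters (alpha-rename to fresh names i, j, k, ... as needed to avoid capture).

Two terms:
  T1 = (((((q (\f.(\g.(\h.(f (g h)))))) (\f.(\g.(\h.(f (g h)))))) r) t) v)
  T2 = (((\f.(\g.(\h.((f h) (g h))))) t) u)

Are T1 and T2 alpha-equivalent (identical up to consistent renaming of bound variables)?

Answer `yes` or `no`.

Term 1: (((((q (\f.(\g.(\h.(f (g h)))))) (\f.(\g.(\h.(f (g h)))))) r) t) v)
Term 2: (((\f.(\g.(\h.((f h) (g h))))) t) u)
Alpha-equivalence: compare structure up to binder renaming.
Result: False

Answer: no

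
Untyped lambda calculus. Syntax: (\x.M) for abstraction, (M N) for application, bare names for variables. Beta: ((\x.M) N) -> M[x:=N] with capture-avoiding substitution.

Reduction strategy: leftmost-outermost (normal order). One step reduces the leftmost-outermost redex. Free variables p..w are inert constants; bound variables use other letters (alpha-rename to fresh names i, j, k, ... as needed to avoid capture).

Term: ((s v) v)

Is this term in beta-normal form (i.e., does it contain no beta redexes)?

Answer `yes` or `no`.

Term: ((s v) v)
No beta redexes found.

Answer: yes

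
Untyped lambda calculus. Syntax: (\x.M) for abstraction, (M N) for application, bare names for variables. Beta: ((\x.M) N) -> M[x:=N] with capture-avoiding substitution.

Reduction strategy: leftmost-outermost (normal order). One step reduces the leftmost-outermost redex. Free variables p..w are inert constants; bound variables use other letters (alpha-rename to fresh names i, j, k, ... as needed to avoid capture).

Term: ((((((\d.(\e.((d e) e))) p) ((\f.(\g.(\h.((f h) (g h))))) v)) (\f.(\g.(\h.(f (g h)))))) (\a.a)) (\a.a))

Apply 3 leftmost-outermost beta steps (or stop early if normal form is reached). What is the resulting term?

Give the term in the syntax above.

Answer: (((((p (\g.(\h.((v h) (g h))))) ((\f.(\g.(\h.((f h) (g h))))) v)) (\f.(\g.(\h.(f (g h)))))) (\a.a)) (\a.a))

Derivation:
Step 0: ((((((\d.(\e.((d e) e))) p) ((\f.(\g.(\h.((f h) (g h))))) v)) (\f.(\g.(\h.(f (g h)))))) (\a.a)) (\a.a))
Step 1: (((((\e.((p e) e)) ((\f.(\g.(\h.((f h) (g h))))) v)) (\f.(\g.(\h.(f (g h)))))) (\a.a)) (\a.a))
Step 2: (((((p ((\f.(\g.(\h.((f h) (g h))))) v)) ((\f.(\g.(\h.((f h) (g h))))) v)) (\f.(\g.(\h.(f (g h)))))) (\a.a)) (\a.a))
Step 3: (((((p (\g.(\h.((v h) (g h))))) ((\f.(\g.(\h.((f h) (g h))))) v)) (\f.(\g.(\h.(f (g h)))))) (\a.a)) (\a.a))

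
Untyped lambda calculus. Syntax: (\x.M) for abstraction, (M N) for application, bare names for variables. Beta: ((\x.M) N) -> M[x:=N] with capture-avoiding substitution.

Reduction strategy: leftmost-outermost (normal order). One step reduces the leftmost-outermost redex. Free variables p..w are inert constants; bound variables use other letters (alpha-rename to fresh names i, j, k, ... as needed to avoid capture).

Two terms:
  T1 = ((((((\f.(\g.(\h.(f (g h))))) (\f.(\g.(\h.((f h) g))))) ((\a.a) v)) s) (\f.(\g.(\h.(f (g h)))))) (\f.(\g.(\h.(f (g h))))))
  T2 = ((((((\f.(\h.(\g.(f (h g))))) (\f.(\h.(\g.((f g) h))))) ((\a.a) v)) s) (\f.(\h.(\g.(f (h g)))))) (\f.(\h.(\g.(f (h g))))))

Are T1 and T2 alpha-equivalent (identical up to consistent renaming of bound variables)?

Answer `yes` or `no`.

Term 1: ((((((\f.(\g.(\h.(f (g h))))) (\f.(\g.(\h.((f h) g))))) ((\a.a) v)) s) (\f.(\g.(\h.(f (g h)))))) (\f.(\g.(\h.(f (g h))))))
Term 2: ((((((\f.(\h.(\g.(f (h g))))) (\f.(\h.(\g.((f g) h))))) ((\a.a) v)) s) (\f.(\h.(\g.(f (h g)))))) (\f.(\h.(\g.(f (h g))))))
Alpha-equivalence: compare structure up to binder renaming.
Result: True

Answer: yes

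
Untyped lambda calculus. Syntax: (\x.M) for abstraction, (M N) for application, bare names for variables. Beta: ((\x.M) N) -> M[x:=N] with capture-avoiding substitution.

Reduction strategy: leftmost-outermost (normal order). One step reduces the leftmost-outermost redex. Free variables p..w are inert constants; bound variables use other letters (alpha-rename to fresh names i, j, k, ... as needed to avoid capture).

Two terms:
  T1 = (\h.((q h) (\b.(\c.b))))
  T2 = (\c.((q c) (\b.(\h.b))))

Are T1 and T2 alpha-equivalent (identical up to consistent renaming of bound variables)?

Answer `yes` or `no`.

Term 1: (\h.((q h) (\b.(\c.b))))
Term 2: (\c.((q c) (\b.(\h.b))))
Alpha-equivalence: compare structure up to binder renaming.
Result: True

Answer: yes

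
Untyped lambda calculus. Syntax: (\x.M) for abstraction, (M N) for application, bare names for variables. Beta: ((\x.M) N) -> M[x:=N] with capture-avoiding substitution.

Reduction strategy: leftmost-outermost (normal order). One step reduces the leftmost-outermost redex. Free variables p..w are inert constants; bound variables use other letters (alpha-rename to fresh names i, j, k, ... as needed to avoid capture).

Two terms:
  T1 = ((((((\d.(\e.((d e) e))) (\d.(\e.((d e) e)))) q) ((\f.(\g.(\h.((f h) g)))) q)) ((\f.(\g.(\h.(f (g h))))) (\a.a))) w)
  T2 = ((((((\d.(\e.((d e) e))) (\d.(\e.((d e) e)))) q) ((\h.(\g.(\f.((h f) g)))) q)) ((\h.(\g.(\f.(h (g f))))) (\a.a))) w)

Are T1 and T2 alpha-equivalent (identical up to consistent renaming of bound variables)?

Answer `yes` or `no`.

Answer: yes

Derivation:
Term 1: ((((((\d.(\e.((d e) e))) (\d.(\e.((d e) e)))) q) ((\f.(\g.(\h.((f h) g)))) q)) ((\f.(\g.(\h.(f (g h))))) (\a.a))) w)
Term 2: ((((((\d.(\e.((d e) e))) (\d.(\e.((d e) e)))) q) ((\h.(\g.(\f.((h f) g)))) q)) ((\h.(\g.(\f.(h (g f))))) (\a.a))) w)
Alpha-equivalence: compare structure up to binder renaming.
Result: True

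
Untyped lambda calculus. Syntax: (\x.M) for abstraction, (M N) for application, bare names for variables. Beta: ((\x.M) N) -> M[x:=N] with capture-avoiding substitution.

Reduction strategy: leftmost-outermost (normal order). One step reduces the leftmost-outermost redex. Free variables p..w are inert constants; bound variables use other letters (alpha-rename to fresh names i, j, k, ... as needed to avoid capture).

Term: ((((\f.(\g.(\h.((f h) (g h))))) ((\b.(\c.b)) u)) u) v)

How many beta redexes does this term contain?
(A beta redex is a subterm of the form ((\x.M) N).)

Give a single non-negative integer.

Answer: 2

Derivation:
Term: ((((\f.(\g.(\h.((f h) (g h))))) ((\b.(\c.b)) u)) u) v)
  Redex: ((\f.(\g.(\h.((f h) (g h))))) ((\b.(\c.b)) u))
  Redex: ((\b.(\c.b)) u)
Total redexes: 2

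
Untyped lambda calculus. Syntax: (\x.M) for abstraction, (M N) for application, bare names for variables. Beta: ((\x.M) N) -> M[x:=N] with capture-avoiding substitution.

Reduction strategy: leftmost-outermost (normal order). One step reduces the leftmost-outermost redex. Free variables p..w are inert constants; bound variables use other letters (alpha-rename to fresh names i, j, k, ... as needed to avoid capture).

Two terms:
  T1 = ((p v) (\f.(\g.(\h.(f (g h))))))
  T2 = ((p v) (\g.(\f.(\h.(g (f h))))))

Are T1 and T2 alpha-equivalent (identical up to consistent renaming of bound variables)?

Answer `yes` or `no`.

Term 1: ((p v) (\f.(\g.(\h.(f (g h))))))
Term 2: ((p v) (\g.(\f.(\h.(g (f h))))))
Alpha-equivalence: compare structure up to binder renaming.
Result: True

Answer: yes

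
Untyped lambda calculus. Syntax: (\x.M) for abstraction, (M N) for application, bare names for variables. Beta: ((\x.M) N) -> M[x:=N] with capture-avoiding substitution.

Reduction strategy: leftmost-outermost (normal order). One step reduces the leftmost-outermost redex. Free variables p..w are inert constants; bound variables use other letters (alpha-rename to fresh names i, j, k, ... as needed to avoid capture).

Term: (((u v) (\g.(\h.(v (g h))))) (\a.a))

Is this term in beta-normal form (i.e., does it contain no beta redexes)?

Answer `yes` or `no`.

Answer: yes

Derivation:
Term: (((u v) (\g.(\h.(v (g h))))) (\a.a))
No beta redexes found.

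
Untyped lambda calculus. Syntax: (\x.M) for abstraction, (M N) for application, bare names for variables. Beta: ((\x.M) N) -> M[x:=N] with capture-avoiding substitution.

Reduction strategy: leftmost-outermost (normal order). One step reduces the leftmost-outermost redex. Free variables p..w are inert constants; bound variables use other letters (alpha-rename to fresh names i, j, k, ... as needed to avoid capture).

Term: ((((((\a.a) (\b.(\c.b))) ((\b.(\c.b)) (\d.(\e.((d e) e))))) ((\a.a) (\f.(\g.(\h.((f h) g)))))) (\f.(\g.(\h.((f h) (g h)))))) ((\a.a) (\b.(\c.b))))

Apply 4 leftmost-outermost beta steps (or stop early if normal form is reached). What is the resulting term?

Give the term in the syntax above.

Answer: (((\c.(\d.(\e.((d e) e)))) (\f.(\g.(\h.((f h) (g h)))))) ((\a.a) (\b.(\c.b))))

Derivation:
Step 0: ((((((\a.a) (\b.(\c.b))) ((\b.(\c.b)) (\d.(\e.((d e) e))))) ((\a.a) (\f.(\g.(\h.((f h) g)))))) (\f.(\g.(\h.((f h) (g h)))))) ((\a.a) (\b.(\c.b))))
Step 1: (((((\b.(\c.b)) ((\b.(\c.b)) (\d.(\e.((d e) e))))) ((\a.a) (\f.(\g.(\h.((f h) g)))))) (\f.(\g.(\h.((f h) (g h)))))) ((\a.a) (\b.(\c.b))))
Step 2: ((((\c.((\b.(\c.b)) (\d.(\e.((d e) e))))) ((\a.a) (\f.(\g.(\h.((f h) g)))))) (\f.(\g.(\h.((f h) (g h)))))) ((\a.a) (\b.(\c.b))))
Step 3: ((((\b.(\c.b)) (\d.(\e.((d e) e)))) (\f.(\g.(\h.((f h) (g h)))))) ((\a.a) (\b.(\c.b))))
Step 4: (((\c.(\d.(\e.((d e) e)))) (\f.(\g.(\h.((f h) (g h)))))) ((\a.a) (\b.(\c.b))))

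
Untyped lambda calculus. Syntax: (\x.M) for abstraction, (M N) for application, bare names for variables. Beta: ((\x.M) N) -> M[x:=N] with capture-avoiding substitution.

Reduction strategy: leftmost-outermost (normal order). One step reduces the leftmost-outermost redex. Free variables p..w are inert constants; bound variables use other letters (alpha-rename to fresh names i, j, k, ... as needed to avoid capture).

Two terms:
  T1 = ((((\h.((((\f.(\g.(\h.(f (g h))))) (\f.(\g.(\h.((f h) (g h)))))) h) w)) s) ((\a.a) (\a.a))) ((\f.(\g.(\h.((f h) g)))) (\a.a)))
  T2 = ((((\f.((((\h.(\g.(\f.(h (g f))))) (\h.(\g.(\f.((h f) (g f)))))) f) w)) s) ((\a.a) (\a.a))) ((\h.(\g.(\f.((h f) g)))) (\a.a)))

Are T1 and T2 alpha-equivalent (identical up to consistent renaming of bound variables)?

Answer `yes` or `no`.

Term 1: ((((\h.((((\f.(\g.(\h.(f (g h))))) (\f.(\g.(\h.((f h) (g h)))))) h) w)) s) ((\a.a) (\a.a))) ((\f.(\g.(\h.((f h) g)))) (\a.a)))
Term 2: ((((\f.((((\h.(\g.(\f.(h (g f))))) (\h.(\g.(\f.((h f) (g f)))))) f) w)) s) ((\a.a) (\a.a))) ((\h.(\g.(\f.((h f) g)))) (\a.a)))
Alpha-equivalence: compare structure up to binder renaming.
Result: True

Answer: yes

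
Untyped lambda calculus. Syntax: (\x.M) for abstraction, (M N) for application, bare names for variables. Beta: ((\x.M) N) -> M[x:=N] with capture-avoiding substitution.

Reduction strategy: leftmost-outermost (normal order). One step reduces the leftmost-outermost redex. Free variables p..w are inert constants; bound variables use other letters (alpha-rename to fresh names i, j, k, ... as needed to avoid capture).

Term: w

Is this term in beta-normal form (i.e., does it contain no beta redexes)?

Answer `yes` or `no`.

Term: w
No beta redexes found.

Answer: yes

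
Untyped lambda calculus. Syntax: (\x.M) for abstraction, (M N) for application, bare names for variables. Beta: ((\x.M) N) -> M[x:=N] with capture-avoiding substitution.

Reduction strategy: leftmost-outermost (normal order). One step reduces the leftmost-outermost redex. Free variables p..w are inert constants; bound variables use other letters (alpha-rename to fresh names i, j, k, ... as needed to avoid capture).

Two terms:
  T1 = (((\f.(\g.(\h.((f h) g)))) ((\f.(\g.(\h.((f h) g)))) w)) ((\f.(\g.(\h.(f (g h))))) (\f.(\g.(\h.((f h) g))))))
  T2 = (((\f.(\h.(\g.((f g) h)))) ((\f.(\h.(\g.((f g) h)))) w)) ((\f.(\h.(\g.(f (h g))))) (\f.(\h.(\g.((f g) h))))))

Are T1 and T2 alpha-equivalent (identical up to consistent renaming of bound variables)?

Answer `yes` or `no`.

Answer: yes

Derivation:
Term 1: (((\f.(\g.(\h.((f h) g)))) ((\f.(\g.(\h.((f h) g)))) w)) ((\f.(\g.(\h.(f (g h))))) (\f.(\g.(\h.((f h) g))))))
Term 2: (((\f.(\h.(\g.((f g) h)))) ((\f.(\h.(\g.((f g) h)))) w)) ((\f.(\h.(\g.(f (h g))))) (\f.(\h.(\g.((f g) h))))))
Alpha-equivalence: compare structure up to binder renaming.
Result: True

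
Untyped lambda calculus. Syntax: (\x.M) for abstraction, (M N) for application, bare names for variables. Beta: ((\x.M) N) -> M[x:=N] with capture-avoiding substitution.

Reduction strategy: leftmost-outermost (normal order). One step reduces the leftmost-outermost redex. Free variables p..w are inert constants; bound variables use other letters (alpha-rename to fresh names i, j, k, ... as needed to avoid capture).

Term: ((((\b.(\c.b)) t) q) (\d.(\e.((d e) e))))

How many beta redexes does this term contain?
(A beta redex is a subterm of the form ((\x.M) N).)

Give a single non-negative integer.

Term: ((((\b.(\c.b)) t) q) (\d.(\e.((d e) e))))
  Redex: ((\b.(\c.b)) t)
Total redexes: 1

Answer: 1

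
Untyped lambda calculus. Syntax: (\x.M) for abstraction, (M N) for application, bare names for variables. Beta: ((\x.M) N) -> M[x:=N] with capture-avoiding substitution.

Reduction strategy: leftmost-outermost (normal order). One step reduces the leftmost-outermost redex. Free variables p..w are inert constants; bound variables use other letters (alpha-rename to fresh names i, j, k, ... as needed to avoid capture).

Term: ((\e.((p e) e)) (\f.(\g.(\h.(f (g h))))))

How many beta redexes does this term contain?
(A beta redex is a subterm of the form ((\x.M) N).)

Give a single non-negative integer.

Term: ((\e.((p e) e)) (\f.(\g.(\h.(f (g h))))))
  Redex: ((\e.((p e) e)) (\f.(\g.(\h.(f (g h))))))
Total redexes: 1

Answer: 1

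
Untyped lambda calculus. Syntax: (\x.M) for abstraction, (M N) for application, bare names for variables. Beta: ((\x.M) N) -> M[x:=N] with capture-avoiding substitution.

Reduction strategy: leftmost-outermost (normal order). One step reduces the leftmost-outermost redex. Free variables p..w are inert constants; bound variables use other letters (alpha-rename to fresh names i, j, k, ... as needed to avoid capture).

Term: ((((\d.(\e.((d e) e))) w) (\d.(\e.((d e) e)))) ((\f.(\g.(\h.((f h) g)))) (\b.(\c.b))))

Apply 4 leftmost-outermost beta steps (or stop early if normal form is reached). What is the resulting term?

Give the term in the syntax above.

Answer: (((w (\d.(\e.((d e) e)))) (\d.(\e.((d e) e)))) (\g.(\h.((\c.h) g))))

Derivation:
Step 0: ((((\d.(\e.((d e) e))) w) (\d.(\e.((d e) e)))) ((\f.(\g.(\h.((f h) g)))) (\b.(\c.b))))
Step 1: (((\e.((w e) e)) (\d.(\e.((d e) e)))) ((\f.(\g.(\h.((f h) g)))) (\b.(\c.b))))
Step 2: (((w (\d.(\e.((d e) e)))) (\d.(\e.((d e) e)))) ((\f.(\g.(\h.((f h) g)))) (\b.(\c.b))))
Step 3: (((w (\d.(\e.((d e) e)))) (\d.(\e.((d e) e)))) (\g.(\h.(((\b.(\c.b)) h) g))))
Step 4: (((w (\d.(\e.((d e) e)))) (\d.(\e.((d e) e)))) (\g.(\h.((\c.h) g))))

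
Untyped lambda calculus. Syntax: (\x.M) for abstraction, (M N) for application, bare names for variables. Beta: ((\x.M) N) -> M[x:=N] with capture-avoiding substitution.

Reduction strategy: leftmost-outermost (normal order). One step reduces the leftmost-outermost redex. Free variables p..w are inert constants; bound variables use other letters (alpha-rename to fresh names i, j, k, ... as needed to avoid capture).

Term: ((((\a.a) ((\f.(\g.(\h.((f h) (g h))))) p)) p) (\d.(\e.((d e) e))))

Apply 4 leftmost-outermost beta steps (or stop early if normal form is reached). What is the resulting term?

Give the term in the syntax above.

Answer: ((p (\d.(\e.((d e) e)))) (p (\d.(\e.((d e) e)))))

Derivation:
Step 0: ((((\a.a) ((\f.(\g.(\h.((f h) (g h))))) p)) p) (\d.(\e.((d e) e))))
Step 1: ((((\f.(\g.(\h.((f h) (g h))))) p) p) (\d.(\e.((d e) e))))
Step 2: (((\g.(\h.((p h) (g h)))) p) (\d.(\e.((d e) e))))
Step 3: ((\h.((p h) (p h))) (\d.(\e.((d e) e))))
Step 4: ((p (\d.(\e.((d e) e)))) (p (\d.(\e.((d e) e)))))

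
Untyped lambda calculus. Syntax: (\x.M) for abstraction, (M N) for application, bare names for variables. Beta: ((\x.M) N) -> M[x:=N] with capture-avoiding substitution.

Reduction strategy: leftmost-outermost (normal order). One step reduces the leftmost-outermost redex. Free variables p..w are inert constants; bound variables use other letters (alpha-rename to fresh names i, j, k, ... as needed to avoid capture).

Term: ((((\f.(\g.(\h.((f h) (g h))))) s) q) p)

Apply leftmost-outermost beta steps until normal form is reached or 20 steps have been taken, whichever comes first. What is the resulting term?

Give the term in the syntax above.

Answer: ((s p) (q p))

Derivation:
Step 0: ((((\f.(\g.(\h.((f h) (g h))))) s) q) p)
Step 1: (((\g.(\h.((s h) (g h)))) q) p)
Step 2: ((\h.((s h) (q h))) p)
Step 3: ((s p) (q p))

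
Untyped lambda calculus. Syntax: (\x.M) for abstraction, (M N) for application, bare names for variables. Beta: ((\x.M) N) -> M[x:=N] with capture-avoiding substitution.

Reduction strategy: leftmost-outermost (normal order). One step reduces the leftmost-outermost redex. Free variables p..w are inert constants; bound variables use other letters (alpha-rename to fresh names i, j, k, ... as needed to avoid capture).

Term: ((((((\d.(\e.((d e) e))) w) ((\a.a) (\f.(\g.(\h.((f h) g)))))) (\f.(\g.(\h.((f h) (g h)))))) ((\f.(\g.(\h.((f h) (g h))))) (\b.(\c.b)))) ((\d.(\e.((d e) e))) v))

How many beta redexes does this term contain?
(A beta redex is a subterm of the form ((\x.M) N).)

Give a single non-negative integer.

Answer: 4

Derivation:
Term: ((((((\d.(\e.((d e) e))) w) ((\a.a) (\f.(\g.(\h.((f h) g)))))) (\f.(\g.(\h.((f h) (g h)))))) ((\f.(\g.(\h.((f h) (g h))))) (\b.(\c.b)))) ((\d.(\e.((d e) e))) v))
  Redex: ((\d.(\e.((d e) e))) w)
  Redex: ((\a.a) (\f.(\g.(\h.((f h) g)))))
  Redex: ((\f.(\g.(\h.((f h) (g h))))) (\b.(\c.b)))
  Redex: ((\d.(\e.((d e) e))) v)
Total redexes: 4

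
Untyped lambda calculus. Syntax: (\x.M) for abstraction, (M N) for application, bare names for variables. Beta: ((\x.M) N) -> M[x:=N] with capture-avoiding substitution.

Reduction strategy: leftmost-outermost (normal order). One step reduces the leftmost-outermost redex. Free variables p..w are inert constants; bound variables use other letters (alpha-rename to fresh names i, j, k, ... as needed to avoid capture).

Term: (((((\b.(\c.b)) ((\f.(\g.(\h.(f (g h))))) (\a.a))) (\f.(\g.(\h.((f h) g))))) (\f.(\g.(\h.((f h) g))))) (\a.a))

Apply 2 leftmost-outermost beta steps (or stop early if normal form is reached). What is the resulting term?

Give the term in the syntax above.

Answer: ((((\f.(\g.(\h.(f (g h))))) (\a.a)) (\f.(\g.(\h.((f h) g))))) (\a.a))

Derivation:
Step 0: (((((\b.(\c.b)) ((\f.(\g.(\h.(f (g h))))) (\a.a))) (\f.(\g.(\h.((f h) g))))) (\f.(\g.(\h.((f h) g))))) (\a.a))
Step 1: ((((\c.((\f.(\g.(\h.(f (g h))))) (\a.a))) (\f.(\g.(\h.((f h) g))))) (\f.(\g.(\h.((f h) g))))) (\a.a))
Step 2: ((((\f.(\g.(\h.(f (g h))))) (\a.a)) (\f.(\g.(\h.((f h) g))))) (\a.a))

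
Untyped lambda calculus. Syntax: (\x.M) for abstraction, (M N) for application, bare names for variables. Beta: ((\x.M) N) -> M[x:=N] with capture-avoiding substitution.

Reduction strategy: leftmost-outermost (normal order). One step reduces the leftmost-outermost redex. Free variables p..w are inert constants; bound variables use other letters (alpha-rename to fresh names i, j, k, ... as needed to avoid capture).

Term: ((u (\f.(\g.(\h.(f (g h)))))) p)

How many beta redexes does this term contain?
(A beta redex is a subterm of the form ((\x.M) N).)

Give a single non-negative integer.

Answer: 0

Derivation:
Term: ((u (\f.(\g.(\h.(f (g h)))))) p)
  (no redexes)
Total redexes: 0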